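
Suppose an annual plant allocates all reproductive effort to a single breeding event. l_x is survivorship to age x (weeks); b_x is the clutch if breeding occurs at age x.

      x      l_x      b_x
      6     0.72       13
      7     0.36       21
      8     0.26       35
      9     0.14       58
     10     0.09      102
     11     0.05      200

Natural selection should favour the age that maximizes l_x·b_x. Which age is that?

11

Expected offspring if breeding at age x = l_x × b_x:
  age 6: 0.72 × 13 = 9.360
  age 7: 0.36 × 21 = 7.560
  age 8: 0.26 × 35 = 9.100
  age 9: 0.14 × 58 = 8.120
  age 10: 0.09 × 102 = 9.180
  age 11: 0.05 × 200 = 10.000
Maximum at age 11 (10.000).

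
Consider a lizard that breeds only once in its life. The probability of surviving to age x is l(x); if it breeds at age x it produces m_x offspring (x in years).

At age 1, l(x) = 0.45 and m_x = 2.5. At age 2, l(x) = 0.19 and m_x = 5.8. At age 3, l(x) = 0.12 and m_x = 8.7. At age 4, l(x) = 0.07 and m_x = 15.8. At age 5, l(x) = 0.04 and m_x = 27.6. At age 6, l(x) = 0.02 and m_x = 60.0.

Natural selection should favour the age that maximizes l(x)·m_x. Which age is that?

6

Expected offspring if breeding at age x = l(x) × m_x:
  age 1: 0.45 × 2.5 = 1.125
  age 2: 0.19 × 5.8 = 1.102
  age 3: 0.12 × 8.7 = 1.044
  age 4: 0.07 × 15.8 = 1.106
  age 5: 0.04 × 27.6 = 1.104
  age 6: 0.02 × 60.0 = 1.200
Maximum at age 6 (1.200).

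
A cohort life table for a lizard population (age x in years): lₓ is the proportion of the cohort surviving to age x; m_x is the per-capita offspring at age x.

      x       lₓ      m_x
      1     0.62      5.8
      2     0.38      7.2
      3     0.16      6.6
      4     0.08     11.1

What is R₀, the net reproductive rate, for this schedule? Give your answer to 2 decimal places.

R₀ = Σ lₓ m_x:
  age 1: 0.62 × 5.8 = 3.5960
  age 2: 0.38 × 7.2 = 2.7360
  age 3: 0.16 × 6.6 = 1.0560
  age 4: 0.08 × 11.1 = 0.8880
R₀ = 3.5960 + 2.7360 + 1.0560 + 0.8880 = 8.2760

8.28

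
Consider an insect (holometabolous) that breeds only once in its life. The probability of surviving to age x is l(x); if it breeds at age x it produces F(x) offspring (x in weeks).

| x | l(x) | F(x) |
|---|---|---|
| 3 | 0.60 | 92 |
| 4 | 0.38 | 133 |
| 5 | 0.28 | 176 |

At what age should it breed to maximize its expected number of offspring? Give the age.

3

Expected offspring if breeding at age x = l(x) × F(x):
  age 3: 0.60 × 92 = 55.200
  age 4: 0.38 × 133 = 50.540
  age 5: 0.28 × 176 = 49.280
Maximum at age 3 (55.200).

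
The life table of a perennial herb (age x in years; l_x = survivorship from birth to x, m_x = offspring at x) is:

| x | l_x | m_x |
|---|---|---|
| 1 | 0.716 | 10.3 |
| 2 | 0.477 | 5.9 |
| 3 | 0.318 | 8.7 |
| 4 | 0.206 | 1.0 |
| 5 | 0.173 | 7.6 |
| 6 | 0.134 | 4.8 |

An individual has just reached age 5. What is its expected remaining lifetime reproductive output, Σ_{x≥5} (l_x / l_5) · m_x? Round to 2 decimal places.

l_5 = 0.173. Conditional survival from age 5 to x is l_x / l_5.
  x=5: (0.173/0.173) × 7.6 = 7.6000
  x=6: (0.134/0.173) × 4.8 = 3.7179
Sum = 7.6000 + 3.7179 = 11.3179

11.32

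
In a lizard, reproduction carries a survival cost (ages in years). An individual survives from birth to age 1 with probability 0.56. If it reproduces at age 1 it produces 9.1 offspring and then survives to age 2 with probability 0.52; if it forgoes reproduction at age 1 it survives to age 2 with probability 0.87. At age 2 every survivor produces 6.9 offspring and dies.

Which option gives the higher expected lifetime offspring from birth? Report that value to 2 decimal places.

7.11

breed at age 1: R₀ = 0.56 × (9.1 + 0.52 × 6.9) = 0.56 × 12.6880 = 7.1053
delay to age 2: R₀ = 0.56 × (0.87 × 6.9) = 0.56 × 6.0030 = 3.3617
Higher: breed at age 1 (7.1053).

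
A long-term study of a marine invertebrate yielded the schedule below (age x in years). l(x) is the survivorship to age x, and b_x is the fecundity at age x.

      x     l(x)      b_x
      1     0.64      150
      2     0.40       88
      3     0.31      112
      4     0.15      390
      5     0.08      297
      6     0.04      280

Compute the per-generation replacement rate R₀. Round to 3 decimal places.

259.380

R₀ = Σ l(x) b_x:
  age 1: 0.64 × 150 = 96.0000
  age 2: 0.40 × 88 = 35.2000
  age 3: 0.31 × 112 = 34.7200
  age 4: 0.15 × 390 = 58.5000
  age 5: 0.08 × 297 = 23.7600
  age 6: 0.04 × 280 = 11.2000
R₀ = 96.0000 + 35.2000 + 34.7200 + 58.5000 + 23.7600 + 11.2000 = 259.3800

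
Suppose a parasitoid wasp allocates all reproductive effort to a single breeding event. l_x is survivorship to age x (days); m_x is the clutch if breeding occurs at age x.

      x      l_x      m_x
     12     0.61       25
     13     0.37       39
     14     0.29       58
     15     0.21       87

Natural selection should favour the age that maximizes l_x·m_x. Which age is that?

15

Expected offspring if breeding at age x = l_x × m_x:
  age 12: 0.61 × 25 = 15.250
  age 13: 0.37 × 39 = 14.430
  age 14: 0.29 × 58 = 16.820
  age 15: 0.21 × 87 = 18.270
Maximum at age 15 (18.270).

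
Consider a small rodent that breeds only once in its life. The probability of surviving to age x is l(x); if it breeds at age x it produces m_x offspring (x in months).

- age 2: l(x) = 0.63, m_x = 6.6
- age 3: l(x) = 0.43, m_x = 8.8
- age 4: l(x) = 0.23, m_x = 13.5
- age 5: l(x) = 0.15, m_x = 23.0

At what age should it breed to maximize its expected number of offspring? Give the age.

Expected offspring if breeding at age x = l(x) × m_x:
  age 2: 0.63 × 6.6 = 4.158
  age 3: 0.43 × 8.8 = 3.784
  age 4: 0.23 × 13.5 = 3.105
  age 5: 0.15 × 23.0 = 3.450
Maximum at age 2 (4.158).

2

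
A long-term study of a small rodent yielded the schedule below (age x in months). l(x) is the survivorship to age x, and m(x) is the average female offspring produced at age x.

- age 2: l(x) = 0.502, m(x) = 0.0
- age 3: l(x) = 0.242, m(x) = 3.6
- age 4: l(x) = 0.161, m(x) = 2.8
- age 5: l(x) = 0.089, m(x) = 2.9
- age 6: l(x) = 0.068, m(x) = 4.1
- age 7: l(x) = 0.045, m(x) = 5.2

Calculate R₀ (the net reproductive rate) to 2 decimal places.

2.09

R₀ = Σ l(x) m(x):
  age 2: 0.502 × 0.0 = 0.0000
  age 3: 0.242 × 3.6 = 0.8712
  age 4: 0.161 × 2.8 = 0.4508
  age 5: 0.089 × 2.9 = 0.2581
  age 6: 0.068 × 4.1 = 0.2788
  age 7: 0.045 × 5.2 = 0.2340
R₀ = 0.0000 + 0.8712 + 0.4508 + 0.2581 + 0.2788 + 0.2340 = 2.0929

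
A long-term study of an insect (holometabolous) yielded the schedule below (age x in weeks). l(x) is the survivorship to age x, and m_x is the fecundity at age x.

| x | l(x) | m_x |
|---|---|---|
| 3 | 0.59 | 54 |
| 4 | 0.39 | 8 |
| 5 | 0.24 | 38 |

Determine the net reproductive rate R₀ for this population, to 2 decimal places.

R₀ = Σ l(x) m_x:
  age 3: 0.59 × 54 = 31.8600
  age 4: 0.39 × 8 = 3.1200
  age 5: 0.24 × 38 = 9.1200
R₀ = 31.8600 + 3.1200 + 9.1200 = 44.1000

44.10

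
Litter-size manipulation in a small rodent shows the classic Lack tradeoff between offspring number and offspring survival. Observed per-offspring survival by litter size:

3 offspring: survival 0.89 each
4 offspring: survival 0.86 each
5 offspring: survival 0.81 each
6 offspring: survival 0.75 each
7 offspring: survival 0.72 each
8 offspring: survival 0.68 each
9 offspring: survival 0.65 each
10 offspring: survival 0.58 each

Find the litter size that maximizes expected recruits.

Expected recruits = c × s(c):
  c=3: 3 × 0.89 = 2.670
  c=4: 4 × 0.86 = 3.440
  c=5: 5 × 0.81 = 4.050
  c=6: 6 × 0.75 = 4.500
  c=7: 7 × 0.72 = 5.040
  c=8: 8 × 0.68 = 5.440
  c=9: 9 × 0.65 = 5.850
  c=10: 10 × 0.58 = 5.800
Maximum at c = 9 (5.850 recruits).

9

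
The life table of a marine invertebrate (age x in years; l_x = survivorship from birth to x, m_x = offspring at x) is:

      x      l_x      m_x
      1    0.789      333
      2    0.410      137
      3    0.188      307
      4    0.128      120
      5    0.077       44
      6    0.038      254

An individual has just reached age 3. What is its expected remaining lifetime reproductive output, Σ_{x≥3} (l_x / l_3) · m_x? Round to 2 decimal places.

l_3 = 0.188. Conditional survival from age 3 to x is l_x / l_3.
  x=3: (0.188/0.188) × 307 = 307.0000
  x=4: (0.128/0.188) × 120 = 81.7021
  x=5: (0.077/0.188) × 44 = 18.0213
  x=6: (0.038/0.188) × 254 = 51.3404
Sum = 307.0000 + 81.7021 + 18.0213 + 51.3404 = 458.0638

458.06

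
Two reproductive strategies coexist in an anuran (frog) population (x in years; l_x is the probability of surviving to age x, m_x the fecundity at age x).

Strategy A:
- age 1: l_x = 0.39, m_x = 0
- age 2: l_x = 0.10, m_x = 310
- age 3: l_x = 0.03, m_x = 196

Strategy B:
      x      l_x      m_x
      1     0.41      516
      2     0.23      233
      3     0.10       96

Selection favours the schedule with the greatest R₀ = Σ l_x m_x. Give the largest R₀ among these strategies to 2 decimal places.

Strategy A: R₀ = 0.39×0 + 0.10×310 + 0.03×196 = 36.8800
Strategy B: R₀ = 0.41×516 + 0.23×233 + 0.10×96 = 274.7500
Highest R₀: strategy B with 274.7500.

274.75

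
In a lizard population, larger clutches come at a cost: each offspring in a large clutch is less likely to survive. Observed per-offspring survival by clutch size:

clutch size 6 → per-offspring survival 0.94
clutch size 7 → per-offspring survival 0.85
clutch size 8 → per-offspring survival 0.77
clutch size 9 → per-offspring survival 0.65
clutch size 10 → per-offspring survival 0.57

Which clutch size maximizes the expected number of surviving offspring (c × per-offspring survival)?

Expected surviving offspring = c × s(c):
  c=6: 6 × 0.94 = 5.640
  c=7: 7 × 0.85 = 5.950
  c=8: 8 × 0.77 = 6.160
  c=9: 9 × 0.65 = 5.850
  c=10: 10 × 0.57 = 5.700
Maximum at c = 8 (6.160 surviving offspring).

8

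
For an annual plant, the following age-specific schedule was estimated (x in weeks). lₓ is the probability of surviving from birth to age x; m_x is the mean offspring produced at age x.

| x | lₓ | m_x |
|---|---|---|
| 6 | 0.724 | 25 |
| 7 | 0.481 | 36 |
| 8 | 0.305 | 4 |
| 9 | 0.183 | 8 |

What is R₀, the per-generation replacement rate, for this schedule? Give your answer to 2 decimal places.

R₀ = Σ lₓ m_x:
  age 6: 0.724 × 25 = 18.1000
  age 7: 0.481 × 36 = 17.3160
  age 8: 0.305 × 4 = 1.2200
  age 9: 0.183 × 8 = 1.4640
R₀ = 18.1000 + 17.3160 + 1.2200 + 1.4640 = 38.1000

38.10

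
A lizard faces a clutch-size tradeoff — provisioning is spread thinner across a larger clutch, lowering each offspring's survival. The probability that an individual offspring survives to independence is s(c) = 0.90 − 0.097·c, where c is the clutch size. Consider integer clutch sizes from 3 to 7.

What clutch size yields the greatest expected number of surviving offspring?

5

Expected surviving offspring = c × s(c):
  c=3: 3 × 0.609 = 1.827
  c=4: 4 × 0.512 = 2.048
  c=5: 5 × 0.415 = 2.075
  c=6: 6 × 0.318 = 1.908
  c=7: 7 × 0.221 = 1.547
Maximum at c = 5 (2.075 surviving offspring).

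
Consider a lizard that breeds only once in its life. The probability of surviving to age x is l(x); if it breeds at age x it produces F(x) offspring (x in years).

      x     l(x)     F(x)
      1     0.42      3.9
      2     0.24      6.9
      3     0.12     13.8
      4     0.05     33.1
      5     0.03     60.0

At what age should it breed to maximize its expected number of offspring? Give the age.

Expected offspring if breeding at age x = l(x) × F(x):
  age 1: 0.42 × 3.9 = 1.638
  age 2: 0.24 × 6.9 = 1.656
  age 3: 0.12 × 13.8 = 1.656
  age 4: 0.05 × 33.1 = 1.655
  age 5: 0.03 × 60.0 = 1.800
Maximum at age 5 (1.800).

5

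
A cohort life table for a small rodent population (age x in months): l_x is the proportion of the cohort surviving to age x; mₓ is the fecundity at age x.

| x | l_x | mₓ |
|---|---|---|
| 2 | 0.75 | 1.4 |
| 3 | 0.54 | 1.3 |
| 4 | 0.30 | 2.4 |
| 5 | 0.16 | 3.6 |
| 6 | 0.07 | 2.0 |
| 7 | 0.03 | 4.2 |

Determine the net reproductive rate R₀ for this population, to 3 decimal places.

3.314

R₀ = Σ l_x mₓ:
  age 2: 0.75 × 1.4 = 1.0500
  age 3: 0.54 × 1.3 = 0.7020
  age 4: 0.30 × 2.4 = 0.7200
  age 5: 0.16 × 3.6 = 0.5760
  age 6: 0.07 × 2.0 = 0.1400
  age 7: 0.03 × 4.2 = 0.1260
R₀ = 1.0500 + 0.7020 + 0.7200 + 0.5760 + 0.1400 + 0.1260 = 3.3140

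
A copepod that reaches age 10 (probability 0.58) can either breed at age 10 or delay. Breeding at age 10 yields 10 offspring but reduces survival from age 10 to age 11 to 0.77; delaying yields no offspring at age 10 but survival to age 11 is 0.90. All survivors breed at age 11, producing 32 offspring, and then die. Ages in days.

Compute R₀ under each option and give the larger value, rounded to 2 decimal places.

20.09

breed at age 10: R₀ = 0.58 × (10 + 0.77 × 32) = 0.58 × 34.6400 = 20.0912
delay to age 11: R₀ = 0.58 × (0.90 × 32) = 0.58 × 28.8000 = 16.7040
Higher: breed at age 10 (20.0912).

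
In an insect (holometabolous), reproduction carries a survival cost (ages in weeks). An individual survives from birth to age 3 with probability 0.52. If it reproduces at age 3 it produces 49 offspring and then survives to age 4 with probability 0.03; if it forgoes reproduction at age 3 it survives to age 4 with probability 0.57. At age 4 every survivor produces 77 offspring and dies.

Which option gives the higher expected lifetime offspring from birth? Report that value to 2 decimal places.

26.68

breed at age 3: R₀ = 0.52 × (49 + 0.03 × 77) = 0.52 × 51.3100 = 26.6812
delay to age 4: R₀ = 0.52 × (0.57 × 77) = 0.52 × 43.8900 = 22.8228
Higher: breed at age 3 (26.6812).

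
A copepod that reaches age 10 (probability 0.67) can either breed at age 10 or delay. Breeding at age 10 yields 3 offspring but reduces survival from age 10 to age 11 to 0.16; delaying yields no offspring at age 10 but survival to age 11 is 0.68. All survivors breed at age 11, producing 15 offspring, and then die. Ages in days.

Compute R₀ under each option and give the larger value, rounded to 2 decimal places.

6.83

breed at age 10: R₀ = 0.67 × (3 + 0.16 × 15) = 0.67 × 5.4000 = 3.6180
delay to age 11: R₀ = 0.67 × (0.68 × 15) = 0.67 × 10.2000 = 6.8340
Higher: delay to age 11 (6.8340).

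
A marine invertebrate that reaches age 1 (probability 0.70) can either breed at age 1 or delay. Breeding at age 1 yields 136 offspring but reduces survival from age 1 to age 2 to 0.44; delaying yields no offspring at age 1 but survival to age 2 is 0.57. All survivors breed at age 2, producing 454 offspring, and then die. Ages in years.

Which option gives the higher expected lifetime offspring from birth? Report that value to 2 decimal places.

breed at age 1: R₀ = 0.70 × (136 + 0.44 × 454) = 0.70 × 335.7600 = 235.0320
delay to age 2: R₀ = 0.70 × (0.57 × 454) = 0.70 × 258.7800 = 181.1460
Higher: breed at age 1 (235.0320).

235.03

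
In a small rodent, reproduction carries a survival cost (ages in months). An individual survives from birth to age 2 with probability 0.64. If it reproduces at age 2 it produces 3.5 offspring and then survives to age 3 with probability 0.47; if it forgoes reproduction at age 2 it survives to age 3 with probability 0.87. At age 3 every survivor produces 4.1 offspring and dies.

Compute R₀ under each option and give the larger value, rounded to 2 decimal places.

3.47

breed at age 2: R₀ = 0.64 × (3.5 + 0.47 × 4.1) = 0.64 × 5.4270 = 3.4733
delay to age 3: R₀ = 0.64 × (0.87 × 4.1) = 0.64 × 3.5670 = 2.2829
Higher: breed at age 2 (3.4733).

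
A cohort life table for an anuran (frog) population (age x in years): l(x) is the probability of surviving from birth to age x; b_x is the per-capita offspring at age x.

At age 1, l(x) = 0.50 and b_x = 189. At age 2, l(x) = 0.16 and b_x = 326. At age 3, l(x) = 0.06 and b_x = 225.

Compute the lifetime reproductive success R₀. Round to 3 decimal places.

160.160

R₀ = Σ l(x) b_x:
  age 1: 0.50 × 189 = 94.5000
  age 2: 0.16 × 326 = 52.1600
  age 3: 0.06 × 225 = 13.5000
R₀ = 94.5000 + 52.1600 + 13.5000 = 160.1600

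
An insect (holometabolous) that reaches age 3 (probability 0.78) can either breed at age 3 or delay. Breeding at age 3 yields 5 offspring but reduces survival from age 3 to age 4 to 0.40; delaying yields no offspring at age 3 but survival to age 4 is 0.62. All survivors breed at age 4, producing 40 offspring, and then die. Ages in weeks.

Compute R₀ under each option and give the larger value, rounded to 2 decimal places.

19.34

breed at age 3: R₀ = 0.78 × (5 + 0.40 × 40) = 0.78 × 21.0000 = 16.3800
delay to age 4: R₀ = 0.78 × (0.62 × 40) = 0.78 × 24.8000 = 19.3440
Higher: delay to age 4 (19.3440).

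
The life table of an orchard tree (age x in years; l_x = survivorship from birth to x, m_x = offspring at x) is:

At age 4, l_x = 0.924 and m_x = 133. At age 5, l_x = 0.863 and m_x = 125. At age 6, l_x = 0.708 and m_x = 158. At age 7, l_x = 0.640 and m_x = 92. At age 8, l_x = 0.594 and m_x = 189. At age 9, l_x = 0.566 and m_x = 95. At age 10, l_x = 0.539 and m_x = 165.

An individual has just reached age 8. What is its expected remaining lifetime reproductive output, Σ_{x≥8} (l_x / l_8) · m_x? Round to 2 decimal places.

429.24

l_8 = 0.594. Conditional survival from age 8 to x is l_x / l_8.
  x=8: (0.594/0.594) × 189 = 189.0000
  x=9: (0.566/0.594) × 95 = 90.5219
  x=10: (0.539/0.594) × 165 = 149.7222
Sum = 189.0000 + 90.5219 + 149.7222 = 429.2441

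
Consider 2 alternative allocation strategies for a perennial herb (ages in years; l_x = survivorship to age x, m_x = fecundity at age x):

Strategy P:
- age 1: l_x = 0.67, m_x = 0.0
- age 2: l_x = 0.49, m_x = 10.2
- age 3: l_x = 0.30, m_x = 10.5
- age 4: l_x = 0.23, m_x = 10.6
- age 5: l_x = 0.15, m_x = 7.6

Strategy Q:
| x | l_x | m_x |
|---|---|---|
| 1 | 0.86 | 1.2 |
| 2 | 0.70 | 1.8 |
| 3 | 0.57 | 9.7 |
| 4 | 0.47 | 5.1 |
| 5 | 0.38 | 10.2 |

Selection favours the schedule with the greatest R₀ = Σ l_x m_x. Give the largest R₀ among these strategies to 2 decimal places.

Strategy P: R₀ = 0.67×0.0 + 0.49×10.2 + 0.30×10.5 + 0.23×10.6 + 0.15×7.6 = 11.7260
Strategy Q: R₀ = 0.86×1.2 + 0.70×1.8 + 0.57×9.7 + 0.47×5.1 + 0.38×10.2 = 14.0940
Highest R₀: strategy Q with 14.0940.

14.09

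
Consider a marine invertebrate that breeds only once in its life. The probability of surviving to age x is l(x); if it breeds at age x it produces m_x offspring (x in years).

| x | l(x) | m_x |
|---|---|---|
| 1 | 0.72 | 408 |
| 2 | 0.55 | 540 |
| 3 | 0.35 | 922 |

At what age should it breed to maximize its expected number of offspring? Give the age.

Expected offspring if breeding at age x = l(x) × m_x:
  age 1: 0.72 × 408 = 293.760
  age 2: 0.55 × 540 = 297.000
  age 3: 0.35 × 922 = 322.700
Maximum at age 3 (322.700).

3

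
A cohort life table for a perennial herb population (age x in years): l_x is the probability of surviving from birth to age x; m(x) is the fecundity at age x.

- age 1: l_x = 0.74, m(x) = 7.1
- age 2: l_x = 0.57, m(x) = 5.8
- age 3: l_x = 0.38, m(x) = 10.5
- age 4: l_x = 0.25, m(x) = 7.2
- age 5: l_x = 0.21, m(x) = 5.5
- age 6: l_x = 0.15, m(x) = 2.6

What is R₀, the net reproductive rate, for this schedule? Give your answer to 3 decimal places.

15.895

R₀ = Σ l_x m(x):
  age 1: 0.74 × 7.1 = 5.2540
  age 2: 0.57 × 5.8 = 3.3060
  age 3: 0.38 × 10.5 = 3.9900
  age 4: 0.25 × 7.2 = 1.8000
  age 5: 0.21 × 5.5 = 1.1550
  age 6: 0.15 × 2.6 = 0.3900
R₀ = 5.2540 + 3.3060 + 3.9900 + 1.8000 + 1.1550 + 0.3900 = 15.8950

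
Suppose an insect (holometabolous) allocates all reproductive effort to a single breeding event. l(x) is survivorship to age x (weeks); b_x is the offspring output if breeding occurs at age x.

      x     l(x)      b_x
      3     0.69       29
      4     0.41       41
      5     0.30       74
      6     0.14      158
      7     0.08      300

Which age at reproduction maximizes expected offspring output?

7

Expected offspring if breeding at age x = l(x) × b_x:
  age 3: 0.69 × 29 = 20.010
  age 4: 0.41 × 41 = 16.810
  age 5: 0.30 × 74 = 22.200
  age 6: 0.14 × 158 = 22.120
  age 7: 0.08 × 300 = 24.000
Maximum at age 7 (24.000).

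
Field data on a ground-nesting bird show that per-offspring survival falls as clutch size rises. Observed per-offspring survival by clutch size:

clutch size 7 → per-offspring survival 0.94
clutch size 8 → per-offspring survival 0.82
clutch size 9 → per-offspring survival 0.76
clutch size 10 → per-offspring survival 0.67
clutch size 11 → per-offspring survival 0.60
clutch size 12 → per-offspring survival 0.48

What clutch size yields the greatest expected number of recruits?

Expected recruits = c × s(c):
  c=7: 7 × 0.94 = 6.580
  c=8: 8 × 0.82 = 6.560
  c=9: 9 × 0.76 = 6.840
  c=10: 10 × 0.67 = 6.700
  c=11: 11 × 0.60 = 6.600
  c=12: 12 × 0.48 = 5.760
Maximum at c = 9 (6.840 recruits).

9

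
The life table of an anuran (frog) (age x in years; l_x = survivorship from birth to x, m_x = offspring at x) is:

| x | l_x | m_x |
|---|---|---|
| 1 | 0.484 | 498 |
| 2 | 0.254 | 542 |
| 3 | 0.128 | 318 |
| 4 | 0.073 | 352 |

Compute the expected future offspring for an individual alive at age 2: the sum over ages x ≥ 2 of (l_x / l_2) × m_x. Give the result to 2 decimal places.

803.42

l_2 = 0.254. Conditional survival from age 2 to x is l_x / l_2.
  x=2: (0.254/0.254) × 542 = 542.0000
  x=3: (0.128/0.254) × 318 = 160.2520
  x=4: (0.073/0.254) × 352 = 101.1654
Sum = 542.0000 + 160.2520 + 101.1654 = 803.4173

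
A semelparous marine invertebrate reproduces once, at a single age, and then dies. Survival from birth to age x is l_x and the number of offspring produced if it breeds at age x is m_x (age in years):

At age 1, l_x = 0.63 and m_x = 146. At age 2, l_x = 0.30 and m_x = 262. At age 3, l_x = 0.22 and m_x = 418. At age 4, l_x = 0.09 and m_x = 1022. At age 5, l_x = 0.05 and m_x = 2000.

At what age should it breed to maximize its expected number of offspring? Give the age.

5

Expected offspring if breeding at age x = l_x × m_x:
  age 1: 0.63 × 146 = 91.980
  age 2: 0.30 × 262 = 78.600
  age 3: 0.22 × 418 = 91.960
  age 4: 0.09 × 1022 = 91.980
  age 5: 0.05 × 2000 = 100.000
Maximum at age 5 (100.000).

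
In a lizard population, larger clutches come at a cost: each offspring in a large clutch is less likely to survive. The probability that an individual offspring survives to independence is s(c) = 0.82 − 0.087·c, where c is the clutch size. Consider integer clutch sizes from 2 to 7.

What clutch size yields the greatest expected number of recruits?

5

Expected recruits = c × s(c):
  c=2: 2 × 0.646 = 1.292
  c=3: 3 × 0.559 = 1.677
  c=4: 4 × 0.472 = 1.888
  c=5: 5 × 0.385 = 1.925
  c=6: 6 × 0.298 = 1.788
  c=7: 7 × 0.211 = 1.477
Maximum at c = 5 (1.925 recruits).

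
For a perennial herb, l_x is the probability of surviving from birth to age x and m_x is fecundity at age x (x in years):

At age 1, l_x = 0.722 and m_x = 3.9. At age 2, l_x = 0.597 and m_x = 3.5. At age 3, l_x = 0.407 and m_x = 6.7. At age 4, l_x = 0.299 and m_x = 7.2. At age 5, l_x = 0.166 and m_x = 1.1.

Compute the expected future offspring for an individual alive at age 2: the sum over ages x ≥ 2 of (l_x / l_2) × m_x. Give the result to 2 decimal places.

l_2 = 0.597. Conditional survival from age 2 to x is l_x / l_2.
  x=2: (0.597/0.597) × 3.5 = 3.5000
  x=3: (0.407/0.597) × 6.7 = 4.5677
  x=4: (0.299/0.597) × 7.2 = 3.6060
  x=5: (0.166/0.597) × 1.1 = 0.3059
Sum = 3.5000 + 4.5677 + 3.6060 + 0.3059 = 11.9796

11.98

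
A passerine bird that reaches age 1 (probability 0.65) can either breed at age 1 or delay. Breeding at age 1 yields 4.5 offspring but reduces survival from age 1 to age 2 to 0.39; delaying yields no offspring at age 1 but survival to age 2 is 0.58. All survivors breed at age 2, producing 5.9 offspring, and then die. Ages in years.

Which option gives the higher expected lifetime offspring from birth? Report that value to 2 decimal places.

breed at age 1: R₀ = 0.65 × (4.5 + 0.39 × 5.9) = 0.65 × 6.8010 = 4.4207
delay to age 2: R₀ = 0.65 × (0.58 × 5.9) = 0.65 × 3.4220 = 2.2243
Higher: breed at age 1 (4.4207).

4.42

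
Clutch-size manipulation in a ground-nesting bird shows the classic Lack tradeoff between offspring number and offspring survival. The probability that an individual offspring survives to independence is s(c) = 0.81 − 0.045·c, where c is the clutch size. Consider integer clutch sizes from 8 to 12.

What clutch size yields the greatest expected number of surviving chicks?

9

Expected surviving chicks = c × s(c):
  c=8: 8 × 0.450 = 3.600
  c=9: 9 × 0.405 = 3.645
  c=10: 10 × 0.360 = 3.600
  c=11: 11 × 0.315 = 3.465
  c=12: 12 × 0.270 = 3.240
Maximum at c = 9 (3.645 surviving chicks).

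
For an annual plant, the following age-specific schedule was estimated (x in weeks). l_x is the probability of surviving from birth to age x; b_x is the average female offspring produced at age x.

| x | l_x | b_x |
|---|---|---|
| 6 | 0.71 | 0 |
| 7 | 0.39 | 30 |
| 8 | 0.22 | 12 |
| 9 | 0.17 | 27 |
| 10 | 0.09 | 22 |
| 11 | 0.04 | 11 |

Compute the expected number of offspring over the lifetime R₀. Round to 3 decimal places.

R₀ = Σ l_x b_x:
  age 6: 0.71 × 0 = 0.0000
  age 7: 0.39 × 30 = 11.7000
  age 8: 0.22 × 12 = 2.6400
  age 9: 0.17 × 27 = 4.5900
  age 10: 0.09 × 22 = 1.9800
  age 11: 0.04 × 11 = 0.4400
R₀ = 0.0000 + 11.7000 + 2.6400 + 4.5900 + 1.9800 + 0.4400 = 21.3500

21.350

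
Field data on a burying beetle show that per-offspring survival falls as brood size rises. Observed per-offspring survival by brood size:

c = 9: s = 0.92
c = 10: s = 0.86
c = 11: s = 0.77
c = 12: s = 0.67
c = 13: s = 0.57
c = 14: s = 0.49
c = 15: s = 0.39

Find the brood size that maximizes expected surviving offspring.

10

Expected surviving offspring = c × s(c):
  c=9: 9 × 0.92 = 8.280
  c=10: 10 × 0.86 = 8.600
  c=11: 11 × 0.77 = 8.470
  c=12: 12 × 0.67 = 8.040
  c=13: 13 × 0.57 = 7.410
  c=14: 14 × 0.49 = 6.860
  c=15: 15 × 0.39 = 5.850
Maximum at c = 10 (8.600 surviving offspring).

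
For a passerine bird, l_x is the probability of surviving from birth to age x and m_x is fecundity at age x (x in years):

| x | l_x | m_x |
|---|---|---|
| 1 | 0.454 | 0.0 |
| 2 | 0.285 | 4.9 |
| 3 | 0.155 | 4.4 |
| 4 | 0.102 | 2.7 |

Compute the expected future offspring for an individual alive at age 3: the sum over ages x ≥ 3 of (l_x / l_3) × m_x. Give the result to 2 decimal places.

6.18

l_3 = 0.155. Conditional survival from age 3 to x is l_x / l_3.
  x=3: (0.155/0.155) × 4.4 = 4.4000
  x=4: (0.102/0.155) × 2.7 = 1.7768
Sum = 4.4000 + 1.7768 = 6.1768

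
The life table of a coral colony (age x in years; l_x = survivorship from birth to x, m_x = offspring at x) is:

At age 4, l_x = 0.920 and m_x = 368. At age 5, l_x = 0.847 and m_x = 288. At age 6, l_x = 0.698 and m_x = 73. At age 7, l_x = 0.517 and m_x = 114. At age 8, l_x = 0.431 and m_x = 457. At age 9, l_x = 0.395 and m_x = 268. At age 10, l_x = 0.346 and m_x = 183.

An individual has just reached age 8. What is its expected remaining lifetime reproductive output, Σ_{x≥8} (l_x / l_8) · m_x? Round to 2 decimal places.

l_8 = 0.431. Conditional survival from age 8 to x is l_x / l_8.
  x=8: (0.431/0.431) × 457 = 457.0000
  x=9: (0.395/0.431) × 268 = 245.6148
  x=10: (0.346/0.431) × 183 = 146.9095
Sum = 457.0000 + 245.6148 + 146.9095 = 849.5244

849.52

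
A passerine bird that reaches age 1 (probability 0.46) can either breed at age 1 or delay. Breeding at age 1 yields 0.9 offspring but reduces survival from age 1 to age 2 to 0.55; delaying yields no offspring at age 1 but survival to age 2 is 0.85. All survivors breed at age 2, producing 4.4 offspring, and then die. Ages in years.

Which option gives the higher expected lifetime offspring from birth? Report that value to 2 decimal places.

1.72

breed at age 1: R₀ = 0.46 × (0.9 + 0.55 × 4.4) = 0.46 × 3.3200 = 1.5272
delay to age 2: R₀ = 0.46 × (0.85 × 4.4) = 0.46 × 3.7400 = 1.7204
Higher: delay to age 2 (1.7204).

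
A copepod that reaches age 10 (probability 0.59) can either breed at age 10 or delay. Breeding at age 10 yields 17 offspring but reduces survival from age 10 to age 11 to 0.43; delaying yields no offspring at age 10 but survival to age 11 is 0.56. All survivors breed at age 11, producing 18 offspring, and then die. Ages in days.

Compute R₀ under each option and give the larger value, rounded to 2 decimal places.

14.60

breed at age 10: R₀ = 0.59 × (17 + 0.43 × 18) = 0.59 × 24.7400 = 14.5966
delay to age 11: R₀ = 0.59 × (0.56 × 18) = 0.59 × 10.0800 = 5.9472
Higher: breed at age 10 (14.5966).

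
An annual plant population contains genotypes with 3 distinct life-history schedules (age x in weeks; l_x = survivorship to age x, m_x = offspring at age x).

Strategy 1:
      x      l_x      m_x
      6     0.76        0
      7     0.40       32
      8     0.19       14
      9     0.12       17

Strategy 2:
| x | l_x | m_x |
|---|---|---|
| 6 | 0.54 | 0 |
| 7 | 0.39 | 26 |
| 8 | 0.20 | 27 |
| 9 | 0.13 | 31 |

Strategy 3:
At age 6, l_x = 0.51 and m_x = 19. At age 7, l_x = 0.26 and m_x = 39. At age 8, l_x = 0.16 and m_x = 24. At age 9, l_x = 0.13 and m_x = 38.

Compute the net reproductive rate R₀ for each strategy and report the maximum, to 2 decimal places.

Strategy 1: R₀ = 0.76×0 + 0.40×32 + 0.19×14 + 0.12×17 = 17.5000
Strategy 2: R₀ = 0.54×0 + 0.39×26 + 0.20×27 + 0.13×31 = 19.5700
Strategy 3: R₀ = 0.51×19 + 0.26×39 + 0.16×24 + 0.13×38 = 28.6100
Highest R₀: strategy 3 with 28.6100.

28.61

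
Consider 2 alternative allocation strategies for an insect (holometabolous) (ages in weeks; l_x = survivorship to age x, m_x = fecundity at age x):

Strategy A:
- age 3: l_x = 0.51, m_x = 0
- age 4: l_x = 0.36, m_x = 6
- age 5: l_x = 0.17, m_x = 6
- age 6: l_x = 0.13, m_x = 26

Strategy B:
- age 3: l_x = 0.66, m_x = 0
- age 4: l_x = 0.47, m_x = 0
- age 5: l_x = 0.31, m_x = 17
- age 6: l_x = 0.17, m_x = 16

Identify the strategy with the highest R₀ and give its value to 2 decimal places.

Strategy A: R₀ = 0.51×0 + 0.36×6 + 0.17×6 + 0.13×26 = 6.5600
Strategy B: R₀ = 0.66×0 + 0.47×0 + 0.31×17 + 0.17×16 = 7.9900
Highest R₀: strategy B with 7.9900.

7.99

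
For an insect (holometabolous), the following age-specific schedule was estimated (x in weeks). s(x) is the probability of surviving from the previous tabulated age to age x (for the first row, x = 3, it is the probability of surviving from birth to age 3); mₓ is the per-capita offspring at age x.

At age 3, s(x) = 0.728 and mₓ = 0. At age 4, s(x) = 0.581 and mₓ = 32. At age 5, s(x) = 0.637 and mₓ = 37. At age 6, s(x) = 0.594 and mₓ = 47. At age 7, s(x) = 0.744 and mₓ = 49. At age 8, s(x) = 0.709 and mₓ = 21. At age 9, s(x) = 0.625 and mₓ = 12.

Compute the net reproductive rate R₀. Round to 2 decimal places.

Survivorship from birth: l_x = s_3·s_4·…·s_x.
  l_3 = 0.72800
  l_4 = 0.42297
  l_5 = 0.26943
  l_6 = 0.16004
  l_7 = 0.11907
  l_8 = 0.08442
  l_9 = 0.05276
R₀ = Σ l_x mₓ:
  age 3: 0.72800 × 0 = 0.0000
  age 4: 0.42297 × 32 = 13.5350
  age 5: 0.26943 × 37 = 9.9689
  age 6: 0.16004 × 47 = 7.5219
  age 7: 0.11907 × 49 = 5.8344
  age 8: 0.08442 × 21 = 1.7728
  age 9: 0.05276 × 12 = 0.6331
R₀ = 0.0000 + 13.5350 + 9.9689 + 7.5219 + 5.8344 + 1.7728 + 0.6331 = 39.2662

39.27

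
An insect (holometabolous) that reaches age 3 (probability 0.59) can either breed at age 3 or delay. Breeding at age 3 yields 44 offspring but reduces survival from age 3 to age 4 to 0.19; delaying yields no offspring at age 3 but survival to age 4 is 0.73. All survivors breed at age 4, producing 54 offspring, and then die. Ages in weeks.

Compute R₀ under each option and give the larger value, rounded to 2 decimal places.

breed at age 3: R₀ = 0.59 × (44 + 0.19 × 54) = 0.59 × 54.2600 = 32.0134
delay to age 4: R₀ = 0.59 × (0.73 × 54) = 0.59 × 39.4200 = 23.2578
Higher: breed at age 3 (32.0134).

32.01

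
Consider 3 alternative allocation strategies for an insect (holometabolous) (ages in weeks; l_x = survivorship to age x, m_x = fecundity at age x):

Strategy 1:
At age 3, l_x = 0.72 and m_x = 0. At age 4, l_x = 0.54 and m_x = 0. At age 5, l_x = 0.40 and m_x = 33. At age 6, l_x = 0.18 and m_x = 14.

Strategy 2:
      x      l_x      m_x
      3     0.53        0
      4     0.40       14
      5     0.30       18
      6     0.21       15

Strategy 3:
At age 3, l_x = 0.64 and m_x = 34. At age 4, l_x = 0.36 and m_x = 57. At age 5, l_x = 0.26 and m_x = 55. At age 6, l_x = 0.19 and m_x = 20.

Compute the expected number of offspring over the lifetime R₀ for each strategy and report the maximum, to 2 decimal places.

60.38

Strategy 1: R₀ = 0.72×0 + 0.54×0 + 0.40×33 + 0.18×14 = 15.7200
Strategy 2: R₀ = 0.53×0 + 0.40×14 + 0.30×18 + 0.21×15 = 14.1500
Strategy 3: R₀ = 0.64×34 + 0.36×57 + 0.26×55 + 0.19×20 = 60.3800
Highest R₀: strategy 3 with 60.3800.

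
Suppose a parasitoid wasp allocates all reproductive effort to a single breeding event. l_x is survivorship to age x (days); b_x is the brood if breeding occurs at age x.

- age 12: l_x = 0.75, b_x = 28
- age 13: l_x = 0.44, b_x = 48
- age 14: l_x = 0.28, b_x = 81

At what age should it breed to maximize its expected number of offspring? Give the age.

14

Expected offspring if breeding at age x = l_x × b_x:
  age 12: 0.75 × 28 = 21.000
  age 13: 0.44 × 48 = 21.120
  age 14: 0.28 × 81 = 22.680
Maximum at age 14 (22.680).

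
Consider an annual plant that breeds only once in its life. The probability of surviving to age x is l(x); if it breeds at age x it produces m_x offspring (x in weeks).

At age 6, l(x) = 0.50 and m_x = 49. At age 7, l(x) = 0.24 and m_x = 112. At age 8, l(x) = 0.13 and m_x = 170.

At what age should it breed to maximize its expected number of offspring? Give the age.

7

Expected offspring if breeding at age x = l(x) × m_x:
  age 6: 0.50 × 49 = 24.500
  age 7: 0.24 × 112 = 26.880
  age 8: 0.13 × 170 = 22.100
Maximum at age 7 (26.880).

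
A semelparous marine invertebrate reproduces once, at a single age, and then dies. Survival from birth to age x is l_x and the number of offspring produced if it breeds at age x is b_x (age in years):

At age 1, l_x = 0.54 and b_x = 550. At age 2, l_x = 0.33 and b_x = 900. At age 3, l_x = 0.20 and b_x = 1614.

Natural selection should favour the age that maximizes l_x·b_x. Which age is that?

3

Expected offspring if breeding at age x = l_x × b_x:
  age 1: 0.54 × 550 = 297.000
  age 2: 0.33 × 900 = 297.000
  age 3: 0.20 × 1614 = 322.800
Maximum at age 3 (322.800).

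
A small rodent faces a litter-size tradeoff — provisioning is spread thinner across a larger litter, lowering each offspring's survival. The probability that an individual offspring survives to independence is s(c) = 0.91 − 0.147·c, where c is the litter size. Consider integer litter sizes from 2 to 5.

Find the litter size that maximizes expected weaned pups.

Expected weaned pups = c × s(c):
  c=2: 2 × 0.616 = 1.232
  c=3: 3 × 0.469 = 1.407
  c=4: 4 × 0.322 = 1.288
  c=5: 5 × 0.175 = 0.875
Maximum at c = 3 (1.407 weaned pups).

3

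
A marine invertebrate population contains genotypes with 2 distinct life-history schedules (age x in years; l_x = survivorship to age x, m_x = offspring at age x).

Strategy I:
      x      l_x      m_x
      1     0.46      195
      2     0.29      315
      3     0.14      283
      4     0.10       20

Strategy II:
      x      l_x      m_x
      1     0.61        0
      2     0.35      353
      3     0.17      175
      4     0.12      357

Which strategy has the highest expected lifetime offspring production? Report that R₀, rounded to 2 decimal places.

Strategy I: R₀ = 0.46×195 + 0.29×315 + 0.14×283 + 0.10×20 = 222.6700
Strategy II: R₀ = 0.61×0 + 0.35×353 + 0.17×175 + 0.12×357 = 196.1400
Highest R₀: strategy I with 222.6700.

222.67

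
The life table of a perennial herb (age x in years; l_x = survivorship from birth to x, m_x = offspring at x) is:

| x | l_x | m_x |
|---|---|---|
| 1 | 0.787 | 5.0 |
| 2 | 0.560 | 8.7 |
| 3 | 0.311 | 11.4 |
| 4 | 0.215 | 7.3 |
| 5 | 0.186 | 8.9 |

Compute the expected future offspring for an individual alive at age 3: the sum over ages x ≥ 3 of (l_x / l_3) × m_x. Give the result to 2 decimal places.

l_3 = 0.311. Conditional survival from age 3 to x is l_x / l_3.
  x=3: (0.311/0.311) × 11.4 = 11.4000
  x=4: (0.215/0.311) × 7.3 = 5.0466
  x=5: (0.186/0.311) × 8.9 = 5.3228
Sum = 11.4000 + 5.0466 + 5.3228 = 21.7695

21.77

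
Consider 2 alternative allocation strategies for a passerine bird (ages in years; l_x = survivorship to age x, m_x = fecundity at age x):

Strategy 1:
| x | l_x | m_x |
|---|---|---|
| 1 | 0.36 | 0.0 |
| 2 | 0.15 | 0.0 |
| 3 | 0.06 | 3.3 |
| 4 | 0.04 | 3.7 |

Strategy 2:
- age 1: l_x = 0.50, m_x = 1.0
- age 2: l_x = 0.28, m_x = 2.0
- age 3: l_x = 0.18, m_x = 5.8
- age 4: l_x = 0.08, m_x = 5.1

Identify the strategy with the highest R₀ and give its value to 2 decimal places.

2.51

Strategy 1: R₀ = 0.36×0.0 + 0.15×0.0 + 0.06×3.3 + 0.04×3.7 = 0.3460
Strategy 2: R₀ = 0.50×1.0 + 0.28×2.0 + 0.18×5.8 + 0.08×5.1 = 2.5120
Highest R₀: strategy 2 with 2.5120.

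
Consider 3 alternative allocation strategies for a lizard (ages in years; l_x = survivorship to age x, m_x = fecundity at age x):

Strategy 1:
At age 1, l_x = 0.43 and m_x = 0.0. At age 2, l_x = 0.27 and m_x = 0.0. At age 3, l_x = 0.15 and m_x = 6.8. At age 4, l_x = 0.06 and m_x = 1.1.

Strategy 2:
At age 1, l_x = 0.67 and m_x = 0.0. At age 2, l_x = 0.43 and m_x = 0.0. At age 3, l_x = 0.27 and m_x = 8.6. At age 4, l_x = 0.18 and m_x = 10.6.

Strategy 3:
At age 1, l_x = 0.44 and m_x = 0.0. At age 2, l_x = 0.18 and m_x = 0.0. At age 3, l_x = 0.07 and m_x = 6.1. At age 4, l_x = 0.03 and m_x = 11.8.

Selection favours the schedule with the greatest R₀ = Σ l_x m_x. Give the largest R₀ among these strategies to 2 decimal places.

Strategy 1: R₀ = 0.43×0.0 + 0.27×0.0 + 0.15×6.8 + 0.06×1.1 = 1.0860
Strategy 2: R₀ = 0.67×0.0 + 0.43×0.0 + 0.27×8.6 + 0.18×10.6 = 4.2300
Strategy 3: R₀ = 0.44×0.0 + 0.18×0.0 + 0.07×6.1 + 0.03×11.8 = 0.7810
Highest R₀: strategy 2 with 4.2300.

4.23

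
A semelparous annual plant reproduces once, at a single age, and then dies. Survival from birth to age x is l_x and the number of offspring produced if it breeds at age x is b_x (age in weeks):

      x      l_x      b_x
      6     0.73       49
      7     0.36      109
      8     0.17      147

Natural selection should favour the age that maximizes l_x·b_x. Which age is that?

Expected offspring if breeding at age x = l_x × b_x:
  age 6: 0.73 × 49 = 35.770
  age 7: 0.36 × 109 = 39.240
  age 8: 0.17 × 147 = 24.990
Maximum at age 7 (39.240).

7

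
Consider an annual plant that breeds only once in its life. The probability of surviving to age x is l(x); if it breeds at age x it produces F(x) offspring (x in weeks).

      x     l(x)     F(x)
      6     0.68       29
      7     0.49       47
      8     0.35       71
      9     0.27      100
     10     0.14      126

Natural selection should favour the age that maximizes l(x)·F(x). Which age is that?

9

Expected offspring if breeding at age x = l(x) × F(x):
  age 6: 0.68 × 29 = 19.720
  age 7: 0.49 × 47 = 23.030
  age 8: 0.35 × 71 = 24.850
  age 9: 0.27 × 100 = 27.000
  age 10: 0.14 × 126 = 17.640
Maximum at age 9 (27.000).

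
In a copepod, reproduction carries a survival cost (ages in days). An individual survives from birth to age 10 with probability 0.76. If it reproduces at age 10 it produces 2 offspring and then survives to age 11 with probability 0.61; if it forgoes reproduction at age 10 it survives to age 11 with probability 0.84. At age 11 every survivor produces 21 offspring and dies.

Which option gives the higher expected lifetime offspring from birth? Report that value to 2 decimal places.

breed at age 10: R₀ = 0.76 × (2 + 0.61 × 21) = 0.76 × 14.8100 = 11.2556
delay to age 11: R₀ = 0.76 × (0.84 × 21) = 0.76 × 17.6400 = 13.4064
Higher: delay to age 11 (13.4064).

13.41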